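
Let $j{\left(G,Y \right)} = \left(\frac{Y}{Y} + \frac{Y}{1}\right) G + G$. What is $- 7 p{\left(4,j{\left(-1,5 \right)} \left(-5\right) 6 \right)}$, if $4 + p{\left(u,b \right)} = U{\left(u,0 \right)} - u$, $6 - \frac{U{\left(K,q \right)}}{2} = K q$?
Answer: $-28$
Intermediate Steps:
$j{\left(G,Y \right)} = G + G \left(1 + Y\right)$ ($j{\left(G,Y \right)} = \left(1 + Y 1\right) G + G = \left(1 + Y\right) G + G = G \left(1 + Y\right) + G = G + G \left(1 + Y\right)$)
$U{\left(K,q \right)} = 12 - 2 K q$
$p{\left(u,b \right)} = 8 - u$ ($p{\left(u,b \right)} = -4 - \left(-12 + u + 2 u 0\right) = -4 - \left(-12 + u\right) = 8 - u$)
$- 7 p{\left(4,j{\left(-1,5 \right)} \left(-5\right) 6 \right)} = - 7 \left(8 - 4\right) = \left(-7\right) 4 = -28$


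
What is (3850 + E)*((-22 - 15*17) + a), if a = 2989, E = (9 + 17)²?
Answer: 12274512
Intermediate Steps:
E = 676 (E = 26² = 676)
(3850 + E)*((-22 - 15*17) + a) = (3850 + 676)*((-22 - 15*17) + 2989) = 4526*((-22 - 255) + 2989) = 4526*(-277 + 2989) = 4526*2712 = 12274512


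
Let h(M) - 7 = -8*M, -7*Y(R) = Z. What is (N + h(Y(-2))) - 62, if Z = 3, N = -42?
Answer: -655/7 ≈ -93.571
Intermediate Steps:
Y(R) = -3/7 (Y(R) = -⅐*3 = -3/7)
h(M) = 7 - 8*M
(N + h(Y(-2))) - 62 = (-42 + (7 - 8*(-3/7))) - 62 = (-42 + (7 + 24/7)) - 62 = (-42 + 73/7) - 62 = -221/7 - 62 = -655/7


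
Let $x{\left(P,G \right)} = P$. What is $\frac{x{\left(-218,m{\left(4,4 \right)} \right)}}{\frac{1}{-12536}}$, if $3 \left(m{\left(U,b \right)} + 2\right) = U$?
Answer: $2732848$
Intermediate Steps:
$m{\left(U,b \right)} = -2 + \frac{U}{3}$
$\frac{x{\left(-218,m{\left(4,4 \right)} \right)}}{\frac{1}{-12536}} = - \frac{218}{\frac{1}{-12536}} = - \frac{218}{- \frac{1}{12536}} = \left(-218\right) \left(-12536\right) = 2732848$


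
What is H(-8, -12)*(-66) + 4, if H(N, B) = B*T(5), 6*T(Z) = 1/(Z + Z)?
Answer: 86/5 ≈ 17.200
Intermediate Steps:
T(Z) = 1/(12*Z) (T(Z) = 1/(6*(Z + Z)) = 1/(6*((2*Z))) = (1/(2*Z))/6 = 1/(12*Z))
H(N, B) = B/60 (H(N, B) = B*((1/12)/5) = B*((1/12)*(⅕)) = B*(1/60) = B/60)
H(-8, -12)*(-66) + 4 = ((1/60)*(-12))*(-66) + 4 = -⅕*(-66) + 4 = 66/5 + 4 = 86/5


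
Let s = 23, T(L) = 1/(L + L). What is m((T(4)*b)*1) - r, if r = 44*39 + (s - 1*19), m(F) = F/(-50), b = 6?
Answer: -344003/200 ≈ -1720.0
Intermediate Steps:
T(L) = 1/(2*L)
m(F) = -F/50 (m(F) = F*(-1/50) = -F/50)
r = 1720 (r = 44*39 + (23 - 1*19) = 1716 + (23 - 19) = 1716 + 4 = 1720)
m((T(4)*b)*1) - r = -((½)/4)*6/50 - 1*1720 = -((½)*(¼))*6/50 - 1720 = -(⅛)*6/50 - 1720 = -3/200 - 1720 = -344003/200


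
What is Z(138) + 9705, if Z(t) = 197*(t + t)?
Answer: 64077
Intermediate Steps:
Z(t) = 394*t (Z(t) = 197*(2*t) = 394*t)
Z(138) + 9705 = 394*138 + 9705 = 54372 + 9705 = 64077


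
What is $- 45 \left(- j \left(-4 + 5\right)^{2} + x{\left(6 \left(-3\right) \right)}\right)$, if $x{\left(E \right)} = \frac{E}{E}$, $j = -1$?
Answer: $-90$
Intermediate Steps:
$x{\left(E \right)} = 1$
$- 45 \left(- j \left(-4 + 5\right)^{2} + x{\left(6 \left(-3\right) \right)}\right) = - 45 \left(\left(-1\right) \left(-1\right) \left(-4 + 5\right)^{2} + 1\right) = - 45 \left(1 \cdot 1^{2} + 1\right) = - 45 \left(1 \cdot 1 + 1\right) = - 45 \left(1 + 1\right) = \left(-45\right) 2 = -90$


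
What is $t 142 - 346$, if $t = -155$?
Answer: $-22356$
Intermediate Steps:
$t 142 - 346 = \left(-155\right) 142 - 346 = -22010 - 346 = -22356$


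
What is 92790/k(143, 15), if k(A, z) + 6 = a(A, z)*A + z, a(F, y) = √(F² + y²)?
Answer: -167022/84552509 + 2653794*√20674/84552509 ≈ 4.5109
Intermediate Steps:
k(A, z) = -6 + z + A*√(A² + z²) (k(A, z) = -6 + (√(A² + z²)*A + z) = -6 + (A*√(A² + z²) + z) = -6 + (z + A*√(A² + z²)) = -6 + z + A*√(A² + z²))
92790/k(143, 15) = 92790/(-6 + 15 + 143*√(143² + 15²)) = 92790/(-6 + 15 + 143*√(20449 + 225)) = 92790/(-6 + 15 + 143*√20674) = 92790/(9 + 143*√20674)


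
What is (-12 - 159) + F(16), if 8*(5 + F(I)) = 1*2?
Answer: -703/4 ≈ -175.75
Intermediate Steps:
F(I) = -19/4 (F(I) = -5 + (1*2)/8 = -5 + (⅛)*2 = -5 + ¼ = -19/4)
(-12 - 159) + F(16) = (-12 - 159) - 19/4 = -171 - 19/4 = -703/4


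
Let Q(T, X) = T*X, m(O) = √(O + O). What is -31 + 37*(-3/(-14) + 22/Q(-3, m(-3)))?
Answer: -323/14 + 407*I*√6/9 ≈ -23.071 + 110.77*I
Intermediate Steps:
m(O) = √2*√O (m(O) = √(2*O) = √2*√O)
-31 + 37*(-3/(-14) + 22/Q(-3, m(-3))) = -31 + 37*(-3/(-14) + 22/((-3*√2*√(-3)))) = -31 + 37*(-3*(-1/14) + 22/((-3*√2*I*√3))) = -31 + 37*(3/14 + 22/((-3*I*√6))) = -31 + 37*(3/14 + 22*(I*√6/18)) = -31 + 37*(3/14 + 11*I*√6/9) = -31 + (111/14 + 407*I*√6/9) = -323/14 + 407*I*√6/9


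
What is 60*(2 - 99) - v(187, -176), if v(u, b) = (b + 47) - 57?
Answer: -5634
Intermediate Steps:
v(u, b) = -10 + b (v(u, b) = (47 + b) - 57 = -10 + b)
60*(2 - 99) - v(187, -176) = 60*(2 - 99) - (-10 - 176) = 60*(-97) - 1*(-186) = -5820 + 186 = -5634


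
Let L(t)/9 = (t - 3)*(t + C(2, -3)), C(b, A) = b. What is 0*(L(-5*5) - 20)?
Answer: 0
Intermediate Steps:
L(t) = 9*(-3 + t)*(2 + t) (L(t) = 9*((t - 3)*(t + 2)) = 9*((-3 + t)*(2 + t)) = 9*(-3 + t)*(2 + t))
0*(L(-5*5) - 20) = 0*((-54 - (-45)*5 + 9*(-5*5)²) - 20) = 0*((-54 - 9*(-25) + 9*(-25)²) - 20) = 0*((-54 + 225 + 9*625) - 20) = 0*((-54 + 225 + 5625) - 20) = 0*(5796 - 20) = 0*5776 = 0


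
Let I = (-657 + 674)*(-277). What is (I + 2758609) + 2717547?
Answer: 5471447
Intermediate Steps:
I = -4709 (I = 17*(-277) = -4709)
(I + 2758609) + 2717547 = (-4709 + 2758609) + 2717547 = 2753900 + 2717547 = 5471447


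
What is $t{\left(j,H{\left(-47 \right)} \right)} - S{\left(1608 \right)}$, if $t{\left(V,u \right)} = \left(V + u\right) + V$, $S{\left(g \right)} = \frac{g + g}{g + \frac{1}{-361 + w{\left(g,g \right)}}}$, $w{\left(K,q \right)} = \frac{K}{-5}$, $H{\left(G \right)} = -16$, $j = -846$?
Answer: $- \frac{9384649300}{5488099} \approx -1710.0$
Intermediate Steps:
$w{\left(K,q \right)} = - \frac{K}{5}$ ($w{\left(K,q \right)} = K \left(- \frac{1}{5}\right) = - \frac{K}{5}$)
$S{\left(g \right)} = \frac{2 g}{g + \frac{1}{-361 - \frac{g}{5}}}$ ($S{\left(g \right)} = \frac{g + g}{g + \frac{1}{-361 - \frac{g}{5}}} = \frac{2 g}{g + \frac{1}{-361 - \frac{g}{5}}}$)
$t{\left(V,u \right)} = u + 2 V$
$t{\left(j,H{\left(-47 \right)} \right)} - S{\left(1608 \right)} = \left(-16 + 2 \left(-846\right)\right) - 2 \cdot 1608 \frac{1}{-5 + 1608^{2} + 1805 \cdot 1608} \left(1805 + 1608\right) = \left(-16 - 1692\right) - 2 \cdot 1608 \frac{1}{-5 + 2585664 + 2902440} \cdot 3413 = -1708 - 2 \cdot 1608 \cdot \frac{1}{5488099} \cdot 3413 = -1708 - \frac{10976208}{5488099} = - \frac{9384649300}{5488099}$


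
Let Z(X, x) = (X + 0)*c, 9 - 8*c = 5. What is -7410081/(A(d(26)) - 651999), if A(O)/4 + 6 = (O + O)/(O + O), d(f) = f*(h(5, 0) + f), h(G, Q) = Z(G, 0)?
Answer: 7410081/652019 ≈ 11.365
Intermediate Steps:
c = ½ (c = 9/8 - ⅛*5 = 9/8 - 5/8 = ½ ≈ 0.50000)
Z(X, x) = X/2 (Z(X, x) = (X + 0)*(½) = X*(½) = X/2)
h(G, Q) = G/2
d(f) = f*(5/2 + f) (d(f) = f*((½)*5 + f) = f*(5/2 + f))
A(O) = -20 (A(O) = -24 + 4*((O + O)/(O + O)) = -24 + 4*((2*O)/((2*O))) = -24 + 4*((2*O)*(1/(2*O))) = -24 + 4*1 = -24 + 4 = -20)
-7410081/(A(d(26)) - 651999) = -7410081/(-20 - 651999) = -7410081/(-652019) = -7410081*(-1/652019) = 7410081/652019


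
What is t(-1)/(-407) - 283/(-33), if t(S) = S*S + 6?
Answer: 950/111 ≈ 8.5586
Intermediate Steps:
t(S) = 6 + S² (t(S) = S² + 6 = 6 + S²)
t(-1)/(-407) - 283/(-33) = (6 + (-1)²)/(-407) - 283/(-33) = (6 + 1)*(-1/407) - 283*(-1/33) = 7*(-1/407) + 283/33 = -7/407 + 283/33 = 950/111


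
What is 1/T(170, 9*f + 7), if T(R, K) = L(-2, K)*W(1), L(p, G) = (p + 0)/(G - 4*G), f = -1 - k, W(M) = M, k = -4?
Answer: 51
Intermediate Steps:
f = 3 (f = -1 - 1*(-4) = -1 + 4 = 3)
L(p, G) = -p/(3*G) (L(p, G) = p/((-3*G)) = p*(-1/(3*G)) = -p/(3*G))
T(R, K) = 2/(3*K) (T(R, K) = -⅓*(-2)/K*1 = (2/(3*K))*1 = 2/(3*K))
1/T(170, 9*f + 7) = 1/(2/(3*(9*3 + 7))) = 1/(2/(3*(27 + 7))) = 1/((⅔)/34) = 1/((⅔)*(1/34)) = 1/(1/51) = 51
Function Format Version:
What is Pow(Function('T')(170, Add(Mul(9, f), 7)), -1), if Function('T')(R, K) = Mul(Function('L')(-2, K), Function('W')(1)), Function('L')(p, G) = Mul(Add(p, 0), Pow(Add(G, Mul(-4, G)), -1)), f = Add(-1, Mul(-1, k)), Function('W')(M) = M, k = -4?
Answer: 51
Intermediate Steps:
f = 3 (f = Add(-1, Mul(-1, -4)) = Add(-1, 4) = 3)
Function('L')(p, G) = Mul(Rational(-1, 3), p, Pow(G, -1)) (Function('L')(p, G) = Mul(p, Pow(Mul(-3, G), -1)) = Mul(p, Mul(Rational(-1, 3), Pow(G, -1))) = Mul(Rational(-1, 3), p, Pow(G, -1)))
Function('T')(R, K) = Mul(Rational(2, 3), Pow(K, -1)) (Function('T')(R, K) = Mul(Mul(Rational(-1, 3), -2, Pow(K, -1)), 1) = Mul(Mul(Rational(2, 3), Pow(K, -1)), 1) = Mul(Rational(2, 3), Pow(K, -1)))
Pow(Function('T')(170, Add(Mul(9, f), 7)), -1) = Pow(Mul(Rational(2, 3), Pow(Add(Mul(9, 3), 7), -1)), -1) = Pow(Mul(Rational(2, 3), Pow(Add(27, 7), -1)), -1) = Pow(Mul(Rational(2, 3), Pow(34, -1)), -1) = Pow(Mul(Rational(2, 3), Rational(1, 34)), -1) = Pow(Rational(1, 51), -1) = 51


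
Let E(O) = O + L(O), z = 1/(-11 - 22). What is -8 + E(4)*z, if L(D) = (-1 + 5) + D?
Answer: -92/11 ≈ -8.3636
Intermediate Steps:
z = -1/33 (z = 1/(-33) = -1/33 ≈ -0.030303)
L(D) = 4 + D
E(O) = 4 + 2*O (E(O) = O + (4 + O) = 4 + 2*O)
-8 + E(4)*z = -8 + (4 + 2*4)*(-1/33) = -8 + (4 + 8)*(-1/33) = -8 + 12*(-1/33) = -8 - 4/11 = -92/11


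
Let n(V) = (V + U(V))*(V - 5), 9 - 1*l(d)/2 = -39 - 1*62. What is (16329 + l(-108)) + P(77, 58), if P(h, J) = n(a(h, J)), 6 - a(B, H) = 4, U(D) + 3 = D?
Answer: 16546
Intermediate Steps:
U(D) = -3 + D
a(B, H) = 2 (a(B, H) = 6 - 1*4 = 6 - 4 = 2)
l(d) = 220 (l(d) = 18 - 2*(-39 - 1*62) = 18 - 2*(-39 - 62) = 18 - 2*(-101) = 18 + 202 = 220)
n(V) = (-5 + V)*(-3 + 2*V) (n(V) = (V + (-3 + V))*(V - 5) = (-3 + 2*V)*(-5 + V) = (-5 + V)*(-3 + 2*V))
P(h, J) = -3 (P(h, J) = 15 - 13*2 + 2*2² = 15 - 26 + 2*4 = 15 - 26 + 8 = -3)
(16329 + l(-108)) + P(77, 58) = (16329 + 220) - 3 = 16549 - 3 = 16546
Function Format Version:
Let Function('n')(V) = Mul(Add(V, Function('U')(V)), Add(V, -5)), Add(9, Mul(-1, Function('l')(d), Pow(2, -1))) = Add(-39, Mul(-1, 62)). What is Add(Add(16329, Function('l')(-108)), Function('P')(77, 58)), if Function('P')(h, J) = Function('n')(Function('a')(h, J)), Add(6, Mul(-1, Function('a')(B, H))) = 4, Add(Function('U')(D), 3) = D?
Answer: 16546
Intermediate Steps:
Function('U')(D) = Add(-3, D)
Function('a')(B, H) = 2 (Function('a')(B, H) = Add(6, Mul(-1, 4)) = Add(6, -4) = 2)
Function('l')(d) = 220 (Function('l')(d) = Add(18, Mul(-2, Add(-39, Mul(-1, 62)))) = Add(18, Mul(-2, Add(-39, -62))) = Add(18, Mul(-2, -101)) = Add(18, 202) = 220)
Function('n')(V) = Mul(Add(-5, V), Add(-3, Mul(2, V))) (Function('n')(V) = Mul(Add(V, Add(-3, V)), Add(V, -5)) = Mul(Add(-3, Mul(2, V)), Add(-5, V)) = Mul(Add(-5, V), Add(-3, Mul(2, V))))
Function('P')(h, J) = -3 (Function('P')(h, J) = Add(15, Mul(-13, 2), Mul(2, Pow(2, 2))) = Add(15, -26, Mul(2, 4)) = Add(15, -26, 8) = -3)
Add(Add(16329, Function('l')(-108)), Function('P')(77, 58)) = Add(Add(16329, 220), -3) = Add(16549, -3) = 16546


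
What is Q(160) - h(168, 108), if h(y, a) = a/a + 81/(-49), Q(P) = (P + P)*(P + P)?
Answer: 5017632/49 ≈ 1.0240e+5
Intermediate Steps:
Q(P) = 4*P² (Q(P) = (2*P)*(2*P) = 4*P²)
h(y, a) = -32/49 (h(y, a) = 1 + 81*(-1/49) = 1 - 81/49 = -32/49)
Q(160) - h(168, 108) = 4*160² - 1*(-32/49) = 4*25600 + 32/49 = 102400 + 32/49 = 5017632/49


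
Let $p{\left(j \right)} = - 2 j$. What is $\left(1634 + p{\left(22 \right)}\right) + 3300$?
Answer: $4890$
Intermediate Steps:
$\left(1634 + p{\left(22 \right)}\right) + 3300 = \left(1634 - 44\right) + 3300 = 1590 + 3300 = 4890$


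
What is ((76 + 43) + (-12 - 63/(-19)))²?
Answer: 4393216/361 ≈ 12170.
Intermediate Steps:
((76 + 43) + (-12 - 63/(-19)))² = (119 + (-12 - 63*(-1)/19))² = (119 + (-12 - 1*(-63/19)))² = (119 + (-12 + 63/19))² = (119 - 165/19)² = (2096/19)² = 4393216/361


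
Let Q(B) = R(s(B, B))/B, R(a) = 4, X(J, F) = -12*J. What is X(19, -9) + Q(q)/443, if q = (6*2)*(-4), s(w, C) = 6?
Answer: -1212049/5316 ≈ -228.00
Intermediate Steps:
q = -48 (q = 12*(-4) = -48)
Q(B) = 4/B
X(19, -9) + Q(q)/443 = -12*19 + (4/(-48))/443 = -228 + (4*(-1/48))/443 = -228 + (1/443)*(-1/12) = -228 - 1/5316 = -1212049/5316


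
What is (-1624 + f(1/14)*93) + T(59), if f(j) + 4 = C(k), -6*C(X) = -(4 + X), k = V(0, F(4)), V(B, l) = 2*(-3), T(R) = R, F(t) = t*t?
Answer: -1968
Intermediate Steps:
F(t) = t²
V(B, l) = -6
k = -6
C(X) = ⅔ + X/6 (C(X) = -(-1)*(4 + X)/6 = -(-4 - X)/6 = ⅔ + X/6)
f(j) = -13/3 (f(j) = -4 + (⅔ + (⅙)*(-6)) = -4 + (⅔ - 1) = -4 - ⅓ = -13/3)
(-1624 + f(1/14)*93) + T(59) = (-1624 - 13/3*93) + 59 = (-1624 - 403) + 59 = -2027 + 59 = -1968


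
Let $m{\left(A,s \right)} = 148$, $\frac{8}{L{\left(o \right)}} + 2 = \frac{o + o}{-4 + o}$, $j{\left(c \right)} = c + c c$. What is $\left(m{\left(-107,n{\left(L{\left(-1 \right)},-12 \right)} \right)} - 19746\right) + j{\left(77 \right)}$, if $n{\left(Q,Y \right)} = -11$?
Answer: $-13592$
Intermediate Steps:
$j{\left(c \right)} = c + c^{2}$
$L{\left(o \right)} = \frac{8}{-2 + \frac{2 o}{-4 + o}}$ ($L{\left(o \right)} = \frac{8}{-2 + \frac{o + o}{-4 + o}} = \frac{8}{-2 + \frac{2 o}{-4 + o}}$)
$\left(m{\left(-107,n{\left(L{\left(-1 \right)},-12 \right)} \right)} - 19746\right) + j{\left(77 \right)} = \left(148 - 19746\right) + 77 \left(1 + 77\right) = -19598 + 77 \cdot 78 = -19598 + 6006 = -13592$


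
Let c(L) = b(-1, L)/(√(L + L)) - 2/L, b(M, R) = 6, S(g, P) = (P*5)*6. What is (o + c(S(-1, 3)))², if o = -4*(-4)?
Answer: 517366/2025 + 1438*√5/225 ≈ 269.78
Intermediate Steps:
S(g, P) = 30*P (S(g, P) = (5*P)*6 = 30*P)
c(L) = -2/L + 3*√2/√L (c(L) = 6/(√(L + L)) - 2/L = 6/(√(2*L)) - 2/L = 6/((√2*√L)) - 2/L = 6*(√2/(2*√L)) - 2/L = 3*√2/√L - 2/L = -2/L + 3*√2/√L)
o = 16
(o + c(S(-1, 3)))² = (16 + (-2/(30*3) + 3*√2/√(30*3)))² = (16 + (-2/90 + 3*√2/√90))² = (16 + (-2*1/90 + 3*√2*(√10/30)))² = (16 + (-1/45 + √5/5))² = (719/45 + √5/5)²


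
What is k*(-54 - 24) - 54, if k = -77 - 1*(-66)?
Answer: 804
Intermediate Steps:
k = -11 (k = -77 + 66 = -11)
k*(-54 - 24) - 54 = -11*(-54 - 24) - 54 = -11*(-78) - 54 = 858 - 54 = 804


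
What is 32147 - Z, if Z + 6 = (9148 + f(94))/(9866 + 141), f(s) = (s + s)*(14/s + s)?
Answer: 321728223/10007 ≈ 32150.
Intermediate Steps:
f(s) = 2*s*(s + 14/s) (f(s) = (2*s)*(s + 14/s) = 2*s*(s + 14/s))
Z = -33194/10007 (Z = -6 + (9148 + (28 + 2*94**2))/(9866 + 141) = -6 + (9148 + (28 + 2*8836))/10007 = -6 + (9148 + (28 + 17672))*(1/10007) = -6 + (9148 + 17700)*(1/10007) = -6 + 26848*(1/10007) = -6 + 26848/10007 = -33194/10007 ≈ -3.3171)
32147 - Z = 32147 - 1*(-33194/10007) = 32147 + 33194/10007 = 321728223/10007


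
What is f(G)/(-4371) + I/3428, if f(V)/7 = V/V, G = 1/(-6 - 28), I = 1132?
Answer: 1230994/3745947 ≈ 0.32862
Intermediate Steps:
G = -1/34 (G = 1/(-34) = -1/34 ≈ -0.029412)
f(V) = 7 (f(V) = 7*(V/V) = 7*1 = 7)
f(G)/(-4371) + I/3428 = 7/(-4371) + 1132/3428 = 7*(-1/4371) + 1132*(1/3428) = -7/4371 + 283/857 = 1230994/3745947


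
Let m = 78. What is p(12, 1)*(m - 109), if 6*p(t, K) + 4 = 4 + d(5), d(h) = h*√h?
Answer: -155*√5/6 ≈ -57.765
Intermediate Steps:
d(h) = h^(3/2)
p(t, K) = 5*√5/6 (p(t, K) = -⅔ + (4 + 5^(3/2))/6 = -⅔ + (4 + 5*√5)/6 = -⅔ + (⅔ + 5*√5/6) = 5*√5/6)
p(12, 1)*(m - 109) = (5*√5/6)*(78 - 109) = (5*√5/6)*(-31) = -155*√5/6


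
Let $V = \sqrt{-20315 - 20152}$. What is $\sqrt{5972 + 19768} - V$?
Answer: $6 \sqrt{715} - i \sqrt{40467} \approx 160.44 - 201.16 i$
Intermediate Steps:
$V = i \sqrt{40467}$ ($V = \sqrt{-40467} = i \sqrt{40467} \approx 201.16 i$)
$\sqrt{5972 + 19768} - V = \sqrt{5972 + 19768} - i \sqrt{40467} = \sqrt{25740} - i \sqrt{40467} = 6 \sqrt{715} - i \sqrt{40467}$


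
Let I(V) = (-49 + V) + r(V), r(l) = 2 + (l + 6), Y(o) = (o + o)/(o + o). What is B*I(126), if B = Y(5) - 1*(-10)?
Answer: 2321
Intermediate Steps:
Y(o) = 1 (Y(o) = (2*o)/((2*o)) = (2*o)*(1/(2*o)) = 1)
r(l) = 8 + l (r(l) = 2 + (6 + l) = 8 + l)
I(V) = -41 + 2*V (I(V) = (-49 + V) + (8 + V) = -41 + 2*V)
B = 11 (B = 1 - 1*(-10) = 1 + 10 = 11)
B*I(126) = 11*(-41 + 2*126) = 11*(-41 + 252) = 11*211 = 2321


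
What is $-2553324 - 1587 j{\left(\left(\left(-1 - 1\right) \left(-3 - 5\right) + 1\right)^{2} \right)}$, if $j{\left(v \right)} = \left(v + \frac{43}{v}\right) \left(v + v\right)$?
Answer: $-267785460$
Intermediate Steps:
$j{\left(v \right)} = 2 v \left(v + \frac{43}{v}\right)$ ($j{\left(v \right)} = \left(v + \frac{43}{v}\right) 2 v = 2 v \left(v + \frac{43}{v}\right)$)
$-2553324 - 1587 j{\left(\left(\left(-1 - 1\right) \left(-3 - 5\right) + 1\right)^{2} \right)} = -2553324 - 1587 \left(86 + 2 \left(\left(\left(-1 - 1\right) \left(-3 - 5\right) + 1\right)^{2}\right)^{2}\right) = -2553324 - 1587 \left(86 + 2 \left(\left(\left(-2\right) \left(-8\right) + 1\right)^{2}\right)^{2}\right) = -2553324 - 1587 \left(86 + 2 \left(\left(16 + 1\right)^{2}\right)^{2}\right) = -2553324 - 1587 \left(86 + 2 \left(17^{2}\right)^{2}\right) = -2553324 - 1587 \left(86 + 2 \cdot 289^{2}\right) = -2553324 - 1587 \left(86 + 2 \cdot 83521\right) = -2553324 - 1587 \left(86 + 167042\right) = -2553324 - 1587 \cdot 167128 = -2553324 - 265232136 = -267785460$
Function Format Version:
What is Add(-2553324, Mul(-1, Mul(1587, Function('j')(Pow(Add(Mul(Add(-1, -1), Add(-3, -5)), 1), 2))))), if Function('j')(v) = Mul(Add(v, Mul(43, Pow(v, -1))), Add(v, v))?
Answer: -267785460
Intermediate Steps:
Function('j')(v) = Mul(2, v, Add(v, Mul(43, Pow(v, -1)))) (Function('j')(v) = Mul(Add(v, Mul(43, Pow(v, -1))), Mul(2, v)) = Mul(2, v, Add(v, Mul(43, Pow(v, -1)))))
Add(-2553324, Mul(-1, Mul(1587, Function('j')(Pow(Add(Mul(Add(-1, -1), Add(-3, -5)), 1), 2))))) = Add(-2553324, Mul(-1, Mul(1587, Add(86, Mul(2, Pow(Pow(Add(Mul(Add(-1, -1), Add(-3, -5)), 1), 2), 2)))))) = Add(-2553324, Mul(-1, Mul(1587, Add(86, Mul(2, Pow(Pow(Add(Mul(-2, -8), 1), 2), 2)))))) = Add(-2553324, Mul(-1, Mul(1587, Add(86, Mul(2, Pow(Pow(Add(16, 1), 2), 2)))))) = Add(-2553324, Mul(-1, Mul(1587, Add(86, Mul(2, Pow(Pow(17, 2), 2)))))) = Add(-2553324, Mul(-1, Mul(1587, Add(86, Mul(2, Pow(289, 2)))))) = Add(-2553324, Mul(-1, Mul(1587, Add(86, Mul(2, 83521))))) = Add(-2553324, Mul(-1, Mul(1587, Add(86, 167042)))) = Add(-2553324, Mul(-1, Mul(1587, 167128))) = Add(-2553324, Mul(-1, 265232136)) = Add(-2553324, -265232136) = -267785460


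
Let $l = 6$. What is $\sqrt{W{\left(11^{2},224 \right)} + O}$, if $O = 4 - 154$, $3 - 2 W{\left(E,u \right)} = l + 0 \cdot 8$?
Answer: $\frac{i \sqrt{606}}{2} \approx 12.309 i$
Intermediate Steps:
$W{\left(E,u \right)} = - \frac{3}{2}$ ($W{\left(E,u \right)} = \frac{3}{2} - \frac{6 + 0 \cdot 8}{2} = \frac{3}{2} - \frac{6 + 0}{2} = \frac{3}{2} - 3 = - \frac{3}{2}$)
$O = -150$ ($O = 4 - 154 = -150$)
$\sqrt{W{\left(11^{2},224 \right)} + O} = \sqrt{- \frac{3}{2} - 150} = \sqrt{- \frac{303}{2}} = \frac{i \sqrt{606}}{2}$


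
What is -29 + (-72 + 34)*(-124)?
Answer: 4683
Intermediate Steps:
-29 + (-72 + 34)*(-124) = -29 - 38*(-124) = -29 + 4712 = 4683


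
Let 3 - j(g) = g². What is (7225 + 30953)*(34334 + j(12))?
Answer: 1305420354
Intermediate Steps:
j(g) = 3 - g²
(7225 + 30953)*(34334 + j(12)) = (7225 + 30953)*(34334 + (3 - 1*12²)) = 38178*(34334 + (3 - 1*144)) = 38178*(34334 + (3 - 144)) = 38178*(34334 - 141) = 38178*34193 = 1305420354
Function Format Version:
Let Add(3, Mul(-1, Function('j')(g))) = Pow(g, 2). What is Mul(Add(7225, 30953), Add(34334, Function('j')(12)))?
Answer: 1305420354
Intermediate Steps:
Function('j')(g) = Add(3, Mul(-1, Pow(g, 2)))
Mul(Add(7225, 30953), Add(34334, Function('j')(12))) = Mul(Add(7225, 30953), Add(34334, Add(3, Mul(-1, Pow(12, 2))))) = Mul(38178, Add(34334, Add(3, Mul(-1, 144)))) = Mul(38178, Add(34334, Add(3, -144))) = Mul(38178, Add(34334, -141)) = Mul(38178, 34193) = 1305420354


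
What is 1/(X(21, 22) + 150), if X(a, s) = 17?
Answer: 1/167 ≈ 0.0059880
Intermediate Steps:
1/(X(21, 22) + 150) = 1/(17 + 150) = 1/167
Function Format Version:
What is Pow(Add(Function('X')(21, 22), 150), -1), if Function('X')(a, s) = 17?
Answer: Rational(1, 167) ≈ 0.0059880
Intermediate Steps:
Pow(Add(Function('X')(21, 22), 150), -1) = Pow(Add(17, 150), -1) = Pow(167, -1) = Rational(1, 167)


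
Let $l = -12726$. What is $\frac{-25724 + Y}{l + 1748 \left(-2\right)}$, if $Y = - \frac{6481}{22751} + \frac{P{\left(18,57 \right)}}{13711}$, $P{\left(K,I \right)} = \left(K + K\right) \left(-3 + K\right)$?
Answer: $\frac{8024394408215}{5060273825342} \approx 1.5858$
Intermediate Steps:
$P{\left(K,I \right)} = 2 K \left(-3 + K\right)$
$Y = - \frac{76575451}{311938961}$ ($Y = - \frac{6481}{22751} + \frac{2 \cdot 18 \left(-3 + 18\right)}{13711} = \left(-6481\right) \frac{1}{22751} + 2 \cdot 18 \cdot 15 \cdot \frac{1}{13711} = - \frac{6481}{22751} + 540 \cdot \frac{1}{13711} = - \frac{6481}{22751} + \frac{540}{13711} = - \frac{76575451}{311938961} \approx -0.24548$)
$\frac{-25724 + Y}{l + 1748 \left(-2\right)} = \frac{-25724 - \frac{76575451}{311938961}}{-12726 + 1748 \left(-2\right)} = - \frac{8024394408215}{311938961 \left(-12726 - 3496\right)} = - \frac{8024394408215}{311938961 \left(-16222\right)} = \left(- \frac{8024394408215}{311938961}\right) \left(- \frac{1}{16222}\right) = \frac{8024394408215}{5060273825342}$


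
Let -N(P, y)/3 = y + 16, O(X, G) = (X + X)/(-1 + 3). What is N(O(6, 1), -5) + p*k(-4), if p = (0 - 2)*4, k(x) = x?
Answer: -1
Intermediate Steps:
O(X, G) = X (O(X, G) = (2*X)/2 = (2*X)*(½) = X)
N(P, y) = -48 - 3*y (N(P, y) = -3*(y + 16) = -3*(16 + y) = -48 - 3*y)
p = -8 (p = -2*4 = -8)
N(O(6, 1), -5) + p*k(-4) = (-48 - 3*(-5)) - 8*(-4) = (-48 + 15) + 32 = -33 + 32 = -1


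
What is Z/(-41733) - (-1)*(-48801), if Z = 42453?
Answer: -226294954/4637 ≈ -48802.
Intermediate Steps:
Z/(-41733) - (-1)*(-48801) = 42453/(-41733) - (-1)*(-48801) = 42453*(-1/41733) - 1*48801 = -4717/4637 - 48801 = -226294954/4637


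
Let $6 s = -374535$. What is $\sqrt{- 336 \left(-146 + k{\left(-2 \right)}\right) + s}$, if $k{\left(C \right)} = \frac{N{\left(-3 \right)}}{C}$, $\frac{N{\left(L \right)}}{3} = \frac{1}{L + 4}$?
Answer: $\frac{35 i \sqrt{42}}{2} \approx 113.41 i$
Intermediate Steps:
$N{\left(L \right)} = \frac{3}{4 + L}$ ($N{\left(L \right)} = \frac{3}{L + 4} = \frac{3}{4 + L}$)
$k{\left(C \right)} = \frac{3}{C}$ ($k{\left(C \right)} = \frac{3 \frac{1}{4 - 3}}{C} = \frac{3 \cdot 1^{-1}}{C} = \frac{3 \cdot 1}{C} = \frac{3}{C}$)
$s = - \frac{124845}{2}$ ($s = \frac{1}{6} \left(-374535\right) = - \frac{124845}{2} \approx -62423.0$)
$\sqrt{- 336 \left(-146 + k{\left(-2 \right)}\right) + s} = \sqrt{- 336 \left(-146 + \frac{3}{-2}\right) - \frac{124845}{2}} = \sqrt{- 336 \left(-146 + 3 \left(- \frac{1}{2}\right)\right) - \frac{124845}{2}} = \sqrt{- 336 \left(-146 - \frac{3}{2}\right) - \frac{124845}{2}} = \sqrt{\left(-336\right) \left(- \frac{295}{2}\right) - \frac{124845}{2}} = \sqrt{49560 - \frac{124845}{2}} = \sqrt{- \frac{25725}{2}} = \frac{35 i \sqrt{42}}{2}$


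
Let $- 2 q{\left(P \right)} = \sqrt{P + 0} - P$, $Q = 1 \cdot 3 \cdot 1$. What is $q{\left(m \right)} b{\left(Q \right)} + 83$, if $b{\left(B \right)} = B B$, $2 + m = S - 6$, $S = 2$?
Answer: $56 - \frac{9 i \sqrt{6}}{2} \approx 56.0 - 11.023 i$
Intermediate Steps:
$m = -6$ ($m = -2 + \left(2 - 6\right) = -2 - 4 = -6$)
$Q = 3$ ($Q = 3 \cdot 1 = 3$)
$q{\left(P \right)} = \frac{P}{2} - \frac{\sqrt{P}}{2}$ ($q{\left(P \right)} = - \frac{\sqrt{P + 0} - P}{2} = - \frac{\sqrt{P} - P}{2} = \frac{P}{2} - \frac{\sqrt{P}}{2}$)
$b{\left(B \right)} = B^{2}$
$q{\left(m \right)} b{\left(Q \right)} + 83 = \left(\frac{1}{2} \left(-6\right) - \frac{\sqrt{-6}}{2}\right) 3^{2} + 83 = \left(-3 - \frac{i \sqrt{6}}{2}\right) 9 + 83 = \left(-27 - \frac{9 i \sqrt{6}}{2}\right) + 83 = 56 - \frac{9 i \sqrt{6}}{2}$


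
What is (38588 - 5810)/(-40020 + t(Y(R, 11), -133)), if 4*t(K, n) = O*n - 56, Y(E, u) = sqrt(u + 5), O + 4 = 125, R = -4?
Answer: -4856/6527 ≈ -0.74399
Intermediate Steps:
O = 121 (O = -4 + 125 = 121)
Y(E, u) = sqrt(5 + u)
t(K, n) = -14 + 121*n/4 (t(K, n) = (121*n - 56)/4 = (-56 + 121*n)/4 = -14 + 121*n/4)
(38588 - 5810)/(-40020 + t(Y(R, 11), -133)) = (38588 - 5810)/(-40020 + (-14 + (121/4)*(-133))) = 32778/(-40020 + (-14 - 16093/4)) = 32778/(-40020 - 16149/4) = 32778/(-176229/4) = 32778*(-4/176229) = -4856/6527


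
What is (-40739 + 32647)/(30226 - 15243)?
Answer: -8092/14983 ≈ -0.54008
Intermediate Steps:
(-40739 + 32647)/(30226 - 15243) = -8092/14983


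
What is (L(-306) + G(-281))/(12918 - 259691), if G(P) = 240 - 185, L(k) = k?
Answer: 251/246773 ≈ 0.0010171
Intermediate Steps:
G(P) = 55
(L(-306) + G(-281))/(12918 - 259691) = (-306 + 55)/(12918 - 259691) = -251/(-246773) = -251*(-1/246773) = 251/246773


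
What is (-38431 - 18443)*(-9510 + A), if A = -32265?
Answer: 2375911350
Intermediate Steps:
(-38431 - 18443)*(-9510 + A) = (-38431 - 18443)*(-9510 - 32265) = -56874*(-41775) = 2375911350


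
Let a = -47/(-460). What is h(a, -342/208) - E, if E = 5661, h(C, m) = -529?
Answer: -6190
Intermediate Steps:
a = 47/460 (a = -47*(-1/460) = 47/460 ≈ 0.10217)
h(a, -342/208) - E = -529 - 1*5661 = -529 - 5661 = -6190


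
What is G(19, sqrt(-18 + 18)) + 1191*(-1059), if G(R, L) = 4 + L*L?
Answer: -1261265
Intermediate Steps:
G(R, L) = 4 + L**2
G(19, sqrt(-18 + 18)) + 1191*(-1059) = (4 + (sqrt(-18 + 18))**2) + 1191*(-1059) = (4 + (sqrt(0))**2) - 1261269 = (4 + 0**2) - 1261269 = (4 + 0) - 1261269 = 4 - 1261269 = -1261265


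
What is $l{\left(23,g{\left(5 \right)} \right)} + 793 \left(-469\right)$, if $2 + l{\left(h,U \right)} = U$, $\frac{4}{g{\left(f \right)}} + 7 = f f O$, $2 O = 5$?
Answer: $- \frac{41283001}{111} \approx -3.7192 \cdot 10^{5}$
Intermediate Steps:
$O = \frac{5}{2}$ ($O = \frac{1}{2} \cdot 5 = \frac{5}{2} \approx 2.5$)
$g{\left(f \right)} = \frac{4}{-7 + \frac{5 f^{2}}{2}}$ ($g{\left(f \right)} = \frac{4}{-7 + f f \frac{5}{2}} = \frac{4}{-7 + f^{2} \cdot \frac{5}{2}} = \frac{4}{-7 + \frac{5 f^{2}}{2}}$)
$l{\left(h,U \right)} = -2 + U$
$l{\left(23,g{\left(5 \right)} \right)} + 793 \left(-469\right) = \left(-2 + \frac{8}{-14 + 5 \cdot 5^{2}}\right) + 793 \left(-469\right) = \left(-2 + \frac{8}{-14 + 5 \cdot 25}\right) - 371917 = \left(-2 + \frac{8}{-14 + 125}\right) - 371917 = \left(-2 + \frac{8}{111}\right) - 371917 = - \frac{214}{111} - 371917 = - \frac{41283001}{111}$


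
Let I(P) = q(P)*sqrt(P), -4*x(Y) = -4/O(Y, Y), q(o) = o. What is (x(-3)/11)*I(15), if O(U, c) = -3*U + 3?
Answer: 5*sqrt(15)/44 ≈ 0.44011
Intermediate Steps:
O(U, c) = 3 - 3*U
x(Y) = 1/(3 - 3*Y) (x(Y) = -(-1)/(3 - 3*Y) = 1/(3 - 3*Y))
I(P) = P**(3/2) (I(P) = P*sqrt(P) = P**(3/2))
(x(-3)/11)*I(15) = (-1/(-3 + 3*(-3))/11)*15**(3/2) = (-1/(-3 - 9)*(1/11))*(15*sqrt(15)) = (-1/(-12)*(1/11))*(15*sqrt(15)) = (-1*(-1/12)*(1/11))*(15*sqrt(15)) = ((1/12)*(1/11))*(15*sqrt(15)) = (15*sqrt(15))/132 = 5*sqrt(15)/44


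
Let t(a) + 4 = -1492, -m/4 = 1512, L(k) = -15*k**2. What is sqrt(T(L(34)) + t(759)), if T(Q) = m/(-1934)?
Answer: 2*I*sqrt(348992234)/967 ≈ 38.638*I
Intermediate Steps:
m = -6048 (m = -4*1512 = -6048)
T(Q) = 3024/967 (T(Q) = -6048/(-1934) = -6048*(-1/1934) = 3024/967)
t(a) = -1496 (t(a) = -4 - 1492 = -1496)
sqrt(T(L(34)) + t(759)) = sqrt(3024/967 - 1496) = sqrt(-1443608/967) = 2*I*sqrt(348992234)/967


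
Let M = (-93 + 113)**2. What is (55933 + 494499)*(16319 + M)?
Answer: 9202672608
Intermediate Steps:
M = 400 (M = 20**2 = 400)
(55933 + 494499)*(16319 + M) = (55933 + 494499)*(16319 + 400) = 550432*16719 = 9202672608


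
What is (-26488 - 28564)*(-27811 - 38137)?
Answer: 3630569296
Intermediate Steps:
(-26488 - 28564)*(-27811 - 38137) = -55052*(-65948) = 3630569296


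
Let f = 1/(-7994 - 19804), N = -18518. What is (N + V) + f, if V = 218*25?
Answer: -363264265/27798 ≈ -13068.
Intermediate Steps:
f = -1/27798 (f = 1/(-27798) = -1/27798 ≈ -3.5974e-5)
V = 5450
(N + V) + f = (-18518 + 5450) - 1/27798 = -13068 - 1/27798 = -363264265/27798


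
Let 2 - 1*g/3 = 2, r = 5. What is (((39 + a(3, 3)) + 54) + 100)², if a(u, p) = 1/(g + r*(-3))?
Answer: 8375236/225 ≈ 37223.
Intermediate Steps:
g = 0 (g = 6 - 3*2 = 6 - 6 = 0)
a(u, p) = -1/15 (a(u, p) = 1/(0 + 5*(-3)) = 1/(0 - 15) = 1/(-15) = -1/15)
(((39 + a(3, 3)) + 54) + 100)² = (((39 - 1/15) + 54) + 100)² = ((584/15 + 54) + 100)² = (1394/15 + 100)² = (2894/15)² = 8375236/225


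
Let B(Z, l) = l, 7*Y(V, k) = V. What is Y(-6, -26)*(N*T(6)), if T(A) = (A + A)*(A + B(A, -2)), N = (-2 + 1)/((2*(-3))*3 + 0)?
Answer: -16/7 ≈ -2.2857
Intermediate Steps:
Y(V, k) = V/7
N = 1/18 (N = -1/(-6*3 + 0) = -1/(-18 + 0) = -1/(-18) = -1*(-1/18) = 1/18 ≈ 0.055556)
T(A) = 2*A*(-2 + A) (T(A) = (A + A)*(A - 2) = (2*A)*(-2 + A) = 2*A*(-2 + A))
Y(-6, -26)*(N*T(6)) = ((1/7)*(-6))*((2*6*(-2 + 6))/18) = -2*6*4/21 = -48/21 = -6/7*8/3 = -16/7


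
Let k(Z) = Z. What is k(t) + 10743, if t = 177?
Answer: 10920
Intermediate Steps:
k(t) + 10743 = 177 + 10743 = 10920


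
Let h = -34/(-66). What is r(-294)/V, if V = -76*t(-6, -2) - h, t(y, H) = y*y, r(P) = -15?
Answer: 99/18061 ≈ 0.0054814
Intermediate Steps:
h = 17/33 (h = -34*(-1/66) = 17/33 ≈ 0.51515)
t(y, H) = y**2
V = -90305/33 (V = -76*(-6)**2 - 1*17/33 = -76*36 - 17/33 = -2736 - 17/33 = -90305/33 ≈ -2736.5)
r(-294)/V = -15/(-90305/33) = -15*(-33/90305) = 99/18061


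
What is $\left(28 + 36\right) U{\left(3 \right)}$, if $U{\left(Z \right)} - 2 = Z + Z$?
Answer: $512$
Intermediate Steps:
$U{\left(Z \right)} = 2 + 2 Z$ ($U{\left(Z \right)} = 2 + \left(Z + Z\right) = 2 + 2 Z$)
$\left(28 + 36\right) U{\left(3 \right)} = \left(28 + 36\right) \left(2 + 2 \cdot 3\right) = 64 \left(2 + 6\right) = 64 \cdot 8 = 512$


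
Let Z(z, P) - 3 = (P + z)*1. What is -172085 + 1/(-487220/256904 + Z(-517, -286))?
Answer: -521342696803/3029565 ≈ -1.7209e+5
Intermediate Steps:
Z(z, P) = 3 + P + z (Z(z, P) = 3 + (P + z)*1 = 3 + (P + z) = 3 + P + z)
-172085 + 1/(-487220/256904 + Z(-517, -286)) = -172085 + 1/(-487220/256904 + (3 - 286 - 517)) = -172085 + 1/(-487220*1/256904 - 800) = -172085 + 1/(-7165/3778 - 800) = -172085 + 1/(-3029565/3778) = -172085 - 3778/3029565 = -521342696803/3029565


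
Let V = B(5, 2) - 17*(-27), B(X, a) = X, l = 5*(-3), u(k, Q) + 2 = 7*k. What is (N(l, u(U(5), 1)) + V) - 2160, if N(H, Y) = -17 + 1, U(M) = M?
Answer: -1712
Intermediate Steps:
u(k, Q) = -2 + 7*k
l = -15
N(H, Y) = -16
V = 464 (V = 5 - 17*(-27) = 5 + 459 = 464)
(N(l, u(U(5), 1)) + V) - 2160 = (-16 + 464) - 2160 = 448 - 2160 = -1712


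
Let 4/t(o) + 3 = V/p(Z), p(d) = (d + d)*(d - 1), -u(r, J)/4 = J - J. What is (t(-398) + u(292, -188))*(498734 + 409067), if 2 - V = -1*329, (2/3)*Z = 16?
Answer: -4008849216/2981 ≈ -1.3448e+6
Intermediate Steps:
Z = 24 (Z = (3/2)*16 = 24)
u(r, J) = 0 (u(r, J) = -4*(J - J) = -4*0 = 0)
V = 331 (V = 2 - (-1)*329 = 2 - 1*(-329) = 2 + 329 = 331)
p(d) = 2*d*(-1 + d) (p(d) = (2*d)*(-1 + d) = 2*d*(-1 + d))
t(o) = -4416/2981 (t(o) = 4/(-3 + 331/((2*24*(-1 + 24)))) = 4/(-3 + 331/((2*24*23))) = 4/(-3 + 331/1104) = 4/(-2981/1104) = 4*(-1104/2981) = -4416/2981)
(t(-398) + u(292, -188))*(498734 + 409067) = (-4416/2981 + 0)*(498734 + 409067) = -4416/2981*907801 = -4008849216/2981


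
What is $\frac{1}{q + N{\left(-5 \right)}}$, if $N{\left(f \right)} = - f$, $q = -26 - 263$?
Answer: $- \frac{1}{284} \approx -0.0035211$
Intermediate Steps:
$q = -289$
$\frac{1}{q + N{\left(-5 \right)}} = \frac{1}{-289 - -5} = \frac{1}{-289 + 5} = \frac{1}{-284} = - \frac{1}{284}$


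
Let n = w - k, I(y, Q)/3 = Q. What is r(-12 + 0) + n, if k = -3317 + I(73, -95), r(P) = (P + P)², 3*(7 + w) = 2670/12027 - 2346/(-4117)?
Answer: 8980034671/2152833 ≈ 4171.3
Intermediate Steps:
I(y, Q) = 3*Q
w = -14501603/2152833 (w = -7 + (2670/12027 - 2346/(-4117))/3 = -7 + (2670*(1/12027) - 2346*(-1/4117))/3 = -7 + (890/4009 + 102/179)/3 = -7 + (⅓)*(568228/717611) = -7 + 568228/2152833 = -14501603/2152833 ≈ -6.7361)
r(P) = 4*P² (r(P) = (2*P)² = 4*P²)
k = -3602 (k = -3317 + 3*(-95) = -3317 - 285 = -3602)
n = 7740002863/2152833 (n = -14501603/2152833 - 1*(-3602) = -14501603/2152833 + 3602 = 7740002863/2152833 ≈ 3595.3)
r(-12 + 0) + n = 4*(-12 + 0)² + 7740002863/2152833 = 4*(-12)² + 7740002863/2152833 = 4*144 + 7740002863/2152833 = 576 + 7740002863/2152833 = 8980034671/2152833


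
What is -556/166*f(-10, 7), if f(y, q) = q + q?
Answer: -3892/83 ≈ -46.892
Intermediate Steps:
f(y, q) = 2*q
-556/166*f(-10, 7) = -556/166*2*7 = -556*(1/166)*14 = -278*14/83 = -1*3892/83 = -3892/83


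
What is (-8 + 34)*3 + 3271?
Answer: 3349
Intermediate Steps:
(-8 + 34)*3 + 3271 = 26*3 + 3271 = 78 + 3271 = 3349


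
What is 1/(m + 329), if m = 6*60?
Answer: 1/689 ≈ 0.0014514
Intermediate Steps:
m = 360
1/(m + 329) = 1/(360 + 329) = 1/689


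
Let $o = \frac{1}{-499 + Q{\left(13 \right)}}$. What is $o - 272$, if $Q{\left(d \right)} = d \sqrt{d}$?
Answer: $- \frac{67131187}{246804} - \frac{13 \sqrt{13}}{246804} \approx -272.0$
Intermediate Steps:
$Q{\left(d \right)} = d^{\frac{3}{2}}$
$o = \frac{1}{-499 + 13 \sqrt{13}}$ ($o = \frac{1}{-499 + 13^{\frac{3}{2}}} = \frac{1}{-499 + 13 \sqrt{13}} \approx -0.0022118$)
$o - 272 = \left(- \frac{499}{246804} - \frac{13 \sqrt{13}}{246804}\right) - 272 = - \frac{67131187}{246804} - \frac{13 \sqrt{13}}{246804}$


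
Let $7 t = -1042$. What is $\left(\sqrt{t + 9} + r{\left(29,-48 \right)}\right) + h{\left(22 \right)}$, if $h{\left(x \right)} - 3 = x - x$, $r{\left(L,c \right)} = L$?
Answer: $32 + \frac{i \sqrt{6853}}{7} \approx 32.0 + 11.826 i$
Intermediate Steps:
$t = - \frac{1042}{7}$ ($t = \frac{1}{7} \left(-1042\right) = - \frac{1042}{7} \approx -148.86$)
$h{\left(x \right)} = 3$ ($h{\left(x \right)} = 3 + \left(x - x\right) = 3 + 0 = 3$)
$\left(\sqrt{t + 9} + r{\left(29,-48 \right)}\right) + h{\left(22 \right)} = \left(\sqrt{- \frac{1042}{7} + 9} + 29\right) + 3 = \left(\sqrt{- \frac{979}{7}} + 29\right) + 3 = \left(\frac{i \sqrt{6853}}{7} + 29\right) + 3 = \left(29 + \frac{i \sqrt{6853}}{7}\right) + 3 = 32 + \frac{i \sqrt{6853}}{7}$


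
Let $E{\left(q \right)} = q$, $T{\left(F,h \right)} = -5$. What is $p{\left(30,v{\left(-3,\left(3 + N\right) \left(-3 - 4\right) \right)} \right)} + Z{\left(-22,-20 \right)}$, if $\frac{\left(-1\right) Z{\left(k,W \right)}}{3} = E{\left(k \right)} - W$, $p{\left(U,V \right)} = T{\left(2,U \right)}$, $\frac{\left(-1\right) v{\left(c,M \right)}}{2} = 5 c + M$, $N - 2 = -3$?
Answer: $1$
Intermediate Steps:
$N = -1$ ($N = 2 - 3 = -1$)
$v{\left(c,M \right)} = - 10 c - 2 M$ ($v{\left(c,M \right)} = - 2 \left(5 c + M\right) = - 2 \left(M + 5 c\right) = - 10 c - 2 M$)
$p{\left(U,V \right)} = -5$
$Z{\left(k,W \right)} = - 3 k + 3 W$ ($Z{\left(k,W \right)} = - 3 \left(k - W\right) = - 3 k + 3 W$)
$p{\left(30,v{\left(-3,\left(3 + N\right) \left(-3 - 4\right) \right)} \right)} + Z{\left(-22,-20 \right)} = -5 + \left(\left(-3\right) \left(-22\right) + 3 \left(-20\right)\right) = -5 + \left(66 - 60\right) = -5 + 6 = 1$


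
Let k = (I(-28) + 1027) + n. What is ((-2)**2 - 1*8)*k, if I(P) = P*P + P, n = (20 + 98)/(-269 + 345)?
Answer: -135626/19 ≈ -7138.2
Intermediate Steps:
n = 59/38 (n = 118/76 = 118*(1/76) = 59/38 ≈ 1.5526)
I(P) = P + P**2 (I(P) = P**2 + P = P + P**2)
k = 67813/38 (k = (-28*(1 - 28) + 1027) + 59/38 = (-28*(-27) + 1027) + 59/38 = (756 + 1027) + 59/38 = 1783 + 59/38 = 67813/38 ≈ 1784.6)
((-2)**2 - 1*8)*k = ((-2)**2 - 1*8)*(67813/38) = (4 - 8)*(67813/38) = -4*67813/38 = -135626/19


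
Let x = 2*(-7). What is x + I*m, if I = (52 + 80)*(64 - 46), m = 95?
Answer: 225706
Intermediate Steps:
I = 2376 (I = 132*18 = 2376)
x = -14
x + I*m = -14 + 2376*95 = -14 + 225720 = 225706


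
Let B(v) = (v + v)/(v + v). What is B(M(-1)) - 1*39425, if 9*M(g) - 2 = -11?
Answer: -39424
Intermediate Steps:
M(g) = -1 (M(g) = 2/9 + (1/9)*(-11) = 2/9 - 11/9 = -1)
B(v) = 1 (B(v) = (2*v)/((2*v)) = (2*v)*(1/(2*v)) = 1)
B(M(-1)) - 1*39425 = 1 - 1*39425 = 1 - 39425 = -39424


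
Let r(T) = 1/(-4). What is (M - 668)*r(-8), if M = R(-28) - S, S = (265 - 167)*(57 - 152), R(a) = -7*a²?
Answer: -1577/2 ≈ -788.50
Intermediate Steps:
S = -9310 (S = 98*(-95) = -9310)
r(T) = -¼
M = 3822 (M = -7*(-28)² - 1*(-9310) = -7*784 + 9310 = -5488 + 9310 = 3822)
(M - 668)*r(-8) = (3822 - 668)*(-¼) = 3154*(-¼) = -1577/2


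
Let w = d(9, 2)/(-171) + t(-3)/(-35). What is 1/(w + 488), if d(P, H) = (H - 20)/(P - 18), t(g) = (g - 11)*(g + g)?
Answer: 855/415178 ≈ 0.0020594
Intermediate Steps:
t(g) = 2*g*(-11 + g) (t(g) = (-11 + g)*(2*g) = 2*g*(-11 + g))
d(P, H) = (-20 + H)/(-18 + P)
w = -2062/855 (w = ((-20 + 2)/(-18 + 9))/(-171) + (2*(-3)*(-11 - 3))/(-35) = (-18/(-9))*(-1/171) + (2*(-3)*(-14))*(-1/35) = -⅑*(-18)*(-1/171) + 84*(-1/35) = 2*(-1/171) - 12/5 = -2/171 - 12/5 = -2062/855 ≈ -2.4117)
1/(w + 488) = 1/(-2062/855 + 488) = 1/(415178/855) = 855/415178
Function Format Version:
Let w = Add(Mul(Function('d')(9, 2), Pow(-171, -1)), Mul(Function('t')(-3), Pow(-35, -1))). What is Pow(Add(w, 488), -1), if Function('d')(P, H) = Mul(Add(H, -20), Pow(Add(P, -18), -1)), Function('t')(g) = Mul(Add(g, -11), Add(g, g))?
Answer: Rational(855, 415178) ≈ 0.0020594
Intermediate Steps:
Function('t')(g) = Mul(2, g, Add(-11, g)) (Function('t')(g) = Mul(Add(-11, g), Mul(2, g)) = Mul(2, g, Add(-11, g)))
Function('d')(P, H) = Mul(Pow(Add(-18, P), -1), Add(-20, H)) (Function('d')(P, H) = Mul(Add(-20, H), Pow(Add(-18, P), -1)) = Mul(Pow(Add(-18, P), -1), Add(-20, H)))
w = Rational(-2062, 855) (w = Add(Mul(Mul(Pow(Add(-18, 9), -1), Add(-20, 2)), Pow(-171, -1)), Mul(Mul(2, -3, Add(-11, -3)), Pow(-35, -1))) = Add(Mul(Mul(Pow(-9, -1), -18), Rational(-1, 171)), Mul(Mul(2, -3, -14), Rational(-1, 35))) = Add(Mul(Mul(Rational(-1, 9), -18), Rational(-1, 171)), Mul(84, Rational(-1, 35))) = Add(Mul(2, Rational(-1, 171)), Rational(-12, 5)) = Add(Rational(-2, 171), Rational(-12, 5)) = Rational(-2062, 855) ≈ -2.4117)
Pow(Add(w, 488), -1) = Pow(Add(Rational(-2062, 855), 488), -1) = Pow(Rational(415178, 855), -1) = Rational(855, 415178)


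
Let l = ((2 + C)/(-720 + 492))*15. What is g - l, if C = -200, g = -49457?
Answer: -1879861/38 ≈ -49470.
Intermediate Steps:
l = 495/38 (l = ((2 - 200)/(-720 + 492))*15 = -198/(-228)*15 = -198*(-1/228)*15 = (33/38)*15 = 495/38 ≈ 13.026)
g - l = -49457 - 1*495/38 = -49457 - 495/38 = -1879861/38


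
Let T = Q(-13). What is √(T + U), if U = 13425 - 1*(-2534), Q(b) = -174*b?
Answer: √18221 ≈ 134.99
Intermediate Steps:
T = 2262 (T = -174*(-13) = 2262)
U = 15959 (U = 13425 + 2534 = 15959)
√(T + U) = √(2262 + 15959) = √18221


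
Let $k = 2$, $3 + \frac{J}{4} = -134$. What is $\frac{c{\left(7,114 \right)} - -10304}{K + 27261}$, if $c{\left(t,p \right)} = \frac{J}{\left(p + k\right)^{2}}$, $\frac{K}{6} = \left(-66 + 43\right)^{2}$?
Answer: $\frac{11554173}{34127780} \approx 0.33856$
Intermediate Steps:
$J = -548$ ($J = -12 + 4 \left(-134\right) = -12 - 536 = -548$)
$K = 3174$ ($K = 6 \left(-66 + 43\right)^{2} = 6 \left(-23\right)^{2} = 6 \cdot 529 = 3174$)
$c{\left(t,p \right)} = - \frac{548}{\left(2 + p\right)^{2}}$ ($c{\left(t,p \right)} = - \frac{548}{\left(p + 2\right)^{2}} = - \frac{548}{\left(2 + p\right)^{2}}$)
$\frac{c{\left(7,114 \right)} - -10304}{K + 27261} = \frac{- \frac{548}{\left(2 + 114\right)^{2}} - -10304}{3174 + 27261} = \frac{- \frac{548}{13456} + 10304}{30435} = \left(\left(-548\right) \frac{1}{13456} + 10304\right) \frac{1}{30435} = \left(- \frac{137}{3364} + 10304\right) \frac{1}{30435} = \frac{34662519}{3364} \cdot \frac{1}{30435} = \frac{11554173}{34127780}$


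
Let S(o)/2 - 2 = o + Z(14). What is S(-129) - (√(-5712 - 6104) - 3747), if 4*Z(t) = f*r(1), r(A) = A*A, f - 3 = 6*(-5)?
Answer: 6959/2 - 2*I*√2954 ≈ 3479.5 - 108.7*I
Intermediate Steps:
f = -27 (f = 3 + 6*(-5) = 3 - 30 = -27)
r(A) = A²
Z(t) = -27/4 (Z(t) = (-27*1²)/4 = (-27*1)/4 = (¼)*(-27) = -27/4)
S(o) = -19/2 + 2*o (S(o) = 4 + 2*(o - 27/4) = 4 + 2*(-27/4 + o) = 4 + (-27/2 + 2*o) = -19/2 + 2*o)
S(-129) - (√(-5712 - 6104) - 3747) = (-19/2 + 2*(-129)) - (√(-5712 - 6104) - 3747) = (-19/2 - 258) - (√(-11816) - 3747) = -535/2 - (2*I*√2954 - 3747) = -535/2 - (-3747 + 2*I*√2954) = -535/2 + (3747 - 2*I*√2954) = 6959/2 - 2*I*√2954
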